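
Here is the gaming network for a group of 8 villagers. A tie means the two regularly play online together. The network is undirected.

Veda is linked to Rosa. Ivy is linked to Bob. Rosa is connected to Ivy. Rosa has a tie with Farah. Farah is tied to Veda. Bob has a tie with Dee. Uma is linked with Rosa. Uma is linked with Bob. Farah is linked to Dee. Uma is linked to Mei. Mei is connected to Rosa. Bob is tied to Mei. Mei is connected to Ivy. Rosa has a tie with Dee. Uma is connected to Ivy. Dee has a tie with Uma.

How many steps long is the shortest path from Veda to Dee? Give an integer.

One shortest route is Veda – Farah – Dee, which uses 2 edges, and Veda and Dee are not directly tied, so nothing shorter exists. So d(Veda,Dee) = 2.

2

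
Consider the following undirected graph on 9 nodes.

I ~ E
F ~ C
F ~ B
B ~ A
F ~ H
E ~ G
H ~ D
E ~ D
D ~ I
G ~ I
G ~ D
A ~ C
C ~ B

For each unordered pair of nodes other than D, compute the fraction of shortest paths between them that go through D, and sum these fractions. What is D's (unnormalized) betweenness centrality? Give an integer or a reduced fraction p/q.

15

Pairs whose geodesics pass through D — A–G: 2/2; A–E: 2/2; A–I: 2/2; H–G: 1; H–E: 1; H–I: 1; F–G: 1; F–E: 1; F–I: 1; B–G: 1; B–E: 1; B–I: 1; C–G: 1; C–E: 1 … (+1 more pairs).
All other pairs contribute 0.
Summing the contributions gives betweenness(D) = 15.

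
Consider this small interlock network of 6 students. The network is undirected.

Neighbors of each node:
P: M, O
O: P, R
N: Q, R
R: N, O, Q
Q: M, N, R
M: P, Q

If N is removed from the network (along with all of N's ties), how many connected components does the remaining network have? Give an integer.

N's neighbors (Q and R) remain reachable from one another through other ties, so the rest of the network stays in one piece.

1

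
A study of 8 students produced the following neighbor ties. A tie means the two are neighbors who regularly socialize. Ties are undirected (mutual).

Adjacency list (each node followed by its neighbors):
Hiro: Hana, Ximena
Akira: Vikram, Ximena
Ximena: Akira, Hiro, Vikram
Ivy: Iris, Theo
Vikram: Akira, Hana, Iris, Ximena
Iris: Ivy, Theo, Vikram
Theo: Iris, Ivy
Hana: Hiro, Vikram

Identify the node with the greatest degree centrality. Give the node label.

Degrees — Akira:2, Hana:2, Hiro:2, Iris:3, Ivy:2, Theo:2, Vikram:4, Ximena:3.
The maximum is 4, attained only by Vikram.

Vikram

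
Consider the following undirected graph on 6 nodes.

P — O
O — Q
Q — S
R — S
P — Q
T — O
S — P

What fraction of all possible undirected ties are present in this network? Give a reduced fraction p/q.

There are 7 edges and 6 nodes, so the maximum possible is C(6,2) = 15.
Density = 7/15.

7/15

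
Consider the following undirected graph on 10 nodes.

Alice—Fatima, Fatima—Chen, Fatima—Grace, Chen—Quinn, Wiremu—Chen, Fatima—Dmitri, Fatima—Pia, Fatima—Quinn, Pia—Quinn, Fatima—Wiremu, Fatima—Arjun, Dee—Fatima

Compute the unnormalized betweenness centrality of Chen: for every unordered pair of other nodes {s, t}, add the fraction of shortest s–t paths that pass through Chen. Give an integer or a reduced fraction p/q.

1/2

Pairs whose geodesics pass through Chen — Quinn–Wiremu: 1/2.
All other pairs contribute 0.
Summing the contributions gives betweenness(Chen) = 1/2.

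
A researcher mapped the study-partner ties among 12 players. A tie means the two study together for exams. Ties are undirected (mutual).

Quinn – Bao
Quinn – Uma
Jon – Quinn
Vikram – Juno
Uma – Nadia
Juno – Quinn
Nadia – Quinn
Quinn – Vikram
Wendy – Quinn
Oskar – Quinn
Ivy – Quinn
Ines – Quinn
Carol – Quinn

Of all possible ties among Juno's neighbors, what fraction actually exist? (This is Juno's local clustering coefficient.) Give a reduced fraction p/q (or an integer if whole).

Juno's neighbors: Quinn and Vikram (k = 2).
Possible neighbor pairs: C(2,2) = 1. Edges among them: Quinn–Vikram → e = 1.
Clustering(Juno) = 1/1.

1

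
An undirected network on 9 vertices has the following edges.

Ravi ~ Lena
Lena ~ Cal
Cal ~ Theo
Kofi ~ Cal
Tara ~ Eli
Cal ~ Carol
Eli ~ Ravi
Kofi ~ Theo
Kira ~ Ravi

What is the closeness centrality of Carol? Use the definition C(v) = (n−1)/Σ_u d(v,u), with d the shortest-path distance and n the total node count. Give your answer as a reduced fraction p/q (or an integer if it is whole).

8/23

Distances from Carol: Cal:1, Eli:4, Kira:4, Kofi:2, Lena:2, Ravi:3, Tara:5, Theo:2. Sum = 23.
n = 9, so closeness = 8/23.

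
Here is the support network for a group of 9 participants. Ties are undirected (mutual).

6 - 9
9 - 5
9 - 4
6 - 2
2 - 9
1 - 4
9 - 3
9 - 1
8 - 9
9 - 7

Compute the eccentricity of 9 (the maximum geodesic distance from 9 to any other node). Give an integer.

1

Distances from 9: 1:1, 2:1, 3:1, 4:1, 5:1, 6:1, 7:1, 8:1.
The largest is 1 (to 7, 1, 8, 6, 5, 3, 4, and 2), so the eccentricity of 9 is 1.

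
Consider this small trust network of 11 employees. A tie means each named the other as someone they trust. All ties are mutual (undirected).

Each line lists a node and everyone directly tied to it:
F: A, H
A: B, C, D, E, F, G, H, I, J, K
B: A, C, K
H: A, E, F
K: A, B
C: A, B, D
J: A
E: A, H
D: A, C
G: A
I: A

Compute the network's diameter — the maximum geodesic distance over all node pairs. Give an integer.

2

Eccentricity of each node (its greatest distance to any other): A:1, B:2, C:2, D:2, E:2, F:2, G:2, H:2, I:2, J:2, K:2.
The maximum eccentricity is 2, realized for instance by the pair K–E via K – A – E. So the diameter is 2.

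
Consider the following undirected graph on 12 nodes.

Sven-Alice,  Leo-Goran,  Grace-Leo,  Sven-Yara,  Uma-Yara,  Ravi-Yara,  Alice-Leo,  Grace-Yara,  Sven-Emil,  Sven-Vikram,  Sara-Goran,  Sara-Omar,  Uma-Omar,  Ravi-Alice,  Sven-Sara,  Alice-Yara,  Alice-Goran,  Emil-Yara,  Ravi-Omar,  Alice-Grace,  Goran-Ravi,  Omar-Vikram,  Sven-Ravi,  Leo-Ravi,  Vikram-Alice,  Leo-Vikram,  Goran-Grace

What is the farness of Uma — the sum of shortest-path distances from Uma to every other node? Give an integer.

Distances from Uma: Alice:2, Emil:2, Goran:3, Grace:2, Leo:3, Omar:1, Ravi:2, Sara:2, Sven:2, Vikram:2, Yara:1.
Sum = 2 + 2 + 3 + 2 + 3 + 1 + 2 + 2 + 2 + 2 + 1 = 22.

22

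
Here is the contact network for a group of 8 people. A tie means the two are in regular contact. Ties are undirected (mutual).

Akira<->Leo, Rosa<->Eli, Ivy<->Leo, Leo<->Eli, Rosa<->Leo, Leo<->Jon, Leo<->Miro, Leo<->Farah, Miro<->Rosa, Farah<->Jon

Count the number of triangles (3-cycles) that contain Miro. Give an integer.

Miro's neighbors: Leo and Rosa.
Neighbor pairs that are themselves tied: Miro–Leo–Rosa. Each forms one triangle with Miro, for 1 in total.

1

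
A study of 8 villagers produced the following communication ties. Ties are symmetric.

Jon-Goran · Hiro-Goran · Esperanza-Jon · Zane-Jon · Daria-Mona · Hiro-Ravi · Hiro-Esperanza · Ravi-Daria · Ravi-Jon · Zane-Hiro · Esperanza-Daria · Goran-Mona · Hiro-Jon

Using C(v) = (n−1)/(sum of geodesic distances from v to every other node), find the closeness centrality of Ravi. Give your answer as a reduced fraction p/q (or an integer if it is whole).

Distances from Ravi: Daria:1, Esperanza:2, Goran:2, Hiro:1, Jon:1, Mona:2, Zane:2. Sum = 11.
n = 8, so closeness = 7/11.

7/11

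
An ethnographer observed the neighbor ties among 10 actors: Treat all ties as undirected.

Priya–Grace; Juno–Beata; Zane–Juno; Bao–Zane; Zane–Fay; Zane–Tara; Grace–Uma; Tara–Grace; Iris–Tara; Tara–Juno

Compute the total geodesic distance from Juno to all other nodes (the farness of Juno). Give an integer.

17

Distances from Juno: Bao:2, Beata:1, Fay:2, Grace:2, Iris:2, Priya:3, Tara:1, Uma:3, Zane:1.
Sum = 2 + 1 + 2 + 2 + 2 + 3 + 1 + 3 + 1 = 17.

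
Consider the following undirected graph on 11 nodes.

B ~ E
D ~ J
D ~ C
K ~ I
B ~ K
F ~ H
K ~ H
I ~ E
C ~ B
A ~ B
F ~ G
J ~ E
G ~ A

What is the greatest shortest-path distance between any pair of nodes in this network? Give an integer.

5

Eccentricity of each node (its greatest distance to any other): A:3, B:3, C:4, D:5, E:4, F:5, G:4, H:4, I:4, J:5, K:3.
The maximum eccentricity is 5, realized for instance by the pair D–F via D – C – B – A – G – F. So the diameter is 5.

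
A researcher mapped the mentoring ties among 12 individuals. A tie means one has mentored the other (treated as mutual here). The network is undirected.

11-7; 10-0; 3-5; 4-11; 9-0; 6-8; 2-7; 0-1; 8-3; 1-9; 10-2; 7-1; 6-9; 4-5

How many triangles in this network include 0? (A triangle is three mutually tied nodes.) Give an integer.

1

0's neighbors: 1, 9, and 10.
Neighbor pairs that are themselves tied: 0–1–9. Each forms one triangle with 0, for 1 in total.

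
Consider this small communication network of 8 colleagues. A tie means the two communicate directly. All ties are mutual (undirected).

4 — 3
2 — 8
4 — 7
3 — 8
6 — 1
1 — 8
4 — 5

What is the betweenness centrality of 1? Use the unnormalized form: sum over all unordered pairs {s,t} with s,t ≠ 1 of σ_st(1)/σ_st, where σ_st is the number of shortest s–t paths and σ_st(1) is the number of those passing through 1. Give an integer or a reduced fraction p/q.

Pairs whose geodesics pass through 1 — 7–6: 1; 5–6: 1; 4–6: 1; 6–8: 1; 6–2: 1; 6–3: 1.
All other pairs contribute 0.
Summing the contributions gives betweenness(1) = 6.

6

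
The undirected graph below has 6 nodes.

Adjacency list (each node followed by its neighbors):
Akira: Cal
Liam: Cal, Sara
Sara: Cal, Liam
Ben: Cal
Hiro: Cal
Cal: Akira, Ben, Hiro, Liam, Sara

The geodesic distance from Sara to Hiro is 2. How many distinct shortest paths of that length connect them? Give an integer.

The shortest distance is 2, and the only length-2 path is Sara–Cal–Hiro. So there is exactly 1 shortest path.

1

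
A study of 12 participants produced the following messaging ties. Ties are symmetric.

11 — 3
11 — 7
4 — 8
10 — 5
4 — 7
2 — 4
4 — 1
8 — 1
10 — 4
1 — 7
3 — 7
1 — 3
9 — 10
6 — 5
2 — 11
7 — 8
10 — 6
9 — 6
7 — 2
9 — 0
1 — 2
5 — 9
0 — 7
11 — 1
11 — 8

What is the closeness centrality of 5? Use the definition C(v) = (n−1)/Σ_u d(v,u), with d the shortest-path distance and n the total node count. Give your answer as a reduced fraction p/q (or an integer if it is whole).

11/27

Distances from 5: 0:2, 1:3, 2:3, 3:4, 4:2, 6:1, 7:3, 8:3, 9:1, 10:1, 11:4. Sum = 27.
n = 12, so closeness = 11/27.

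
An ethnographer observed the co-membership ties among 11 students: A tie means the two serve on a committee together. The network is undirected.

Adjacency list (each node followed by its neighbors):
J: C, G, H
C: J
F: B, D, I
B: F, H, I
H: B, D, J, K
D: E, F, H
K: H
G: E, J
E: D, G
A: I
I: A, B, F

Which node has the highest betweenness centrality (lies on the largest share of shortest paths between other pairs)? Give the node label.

H

Unnormalized betweenness of each node: A:0, B:11, C:0, D:10, E:3, F:6, G:2, H:22, I:9, J:13, K:0.
H has the largest value, 22, making it the main broker — the node through which the most shortest paths run.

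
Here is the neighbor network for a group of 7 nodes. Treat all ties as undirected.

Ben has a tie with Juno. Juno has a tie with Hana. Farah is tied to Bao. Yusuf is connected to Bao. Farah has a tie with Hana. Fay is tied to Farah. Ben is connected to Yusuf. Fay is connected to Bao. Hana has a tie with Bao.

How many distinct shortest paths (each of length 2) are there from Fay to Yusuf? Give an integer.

The shortest distance is 2, and the only length-2 path is Fay–Bao–Yusuf. So there is exactly 1 shortest path.

1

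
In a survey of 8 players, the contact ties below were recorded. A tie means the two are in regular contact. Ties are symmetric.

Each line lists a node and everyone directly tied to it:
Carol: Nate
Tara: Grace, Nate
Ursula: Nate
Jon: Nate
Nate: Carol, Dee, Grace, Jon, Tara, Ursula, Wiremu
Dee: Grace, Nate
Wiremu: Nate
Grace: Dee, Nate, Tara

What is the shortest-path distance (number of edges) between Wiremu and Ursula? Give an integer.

One shortest route is Wiremu – Nate – Ursula, which uses 2 edges, and Wiremu and Ursula are not directly tied, so nothing shorter exists. So d(Wiremu,Ursula) = 2.

2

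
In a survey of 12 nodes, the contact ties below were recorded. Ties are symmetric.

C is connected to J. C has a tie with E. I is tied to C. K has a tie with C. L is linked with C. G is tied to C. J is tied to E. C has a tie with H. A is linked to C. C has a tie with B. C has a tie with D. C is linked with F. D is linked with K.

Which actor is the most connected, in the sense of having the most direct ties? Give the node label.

Degrees — A:1, B:1, C:11, D:2, E:2, F:1, G:1, H:1, I:1, J:2, K:2, L:1.
The maximum is 11, attained only by C.

C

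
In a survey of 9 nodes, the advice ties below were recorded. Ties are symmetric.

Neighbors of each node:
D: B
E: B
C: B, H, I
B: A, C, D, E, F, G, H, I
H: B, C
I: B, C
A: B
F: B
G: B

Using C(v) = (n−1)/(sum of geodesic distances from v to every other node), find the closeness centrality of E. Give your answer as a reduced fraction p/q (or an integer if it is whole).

Distances from E: A:2, B:1, C:2, D:2, F:2, G:2, H:2, I:2. Sum = 15.
n = 9, so closeness = 8/15.

8/15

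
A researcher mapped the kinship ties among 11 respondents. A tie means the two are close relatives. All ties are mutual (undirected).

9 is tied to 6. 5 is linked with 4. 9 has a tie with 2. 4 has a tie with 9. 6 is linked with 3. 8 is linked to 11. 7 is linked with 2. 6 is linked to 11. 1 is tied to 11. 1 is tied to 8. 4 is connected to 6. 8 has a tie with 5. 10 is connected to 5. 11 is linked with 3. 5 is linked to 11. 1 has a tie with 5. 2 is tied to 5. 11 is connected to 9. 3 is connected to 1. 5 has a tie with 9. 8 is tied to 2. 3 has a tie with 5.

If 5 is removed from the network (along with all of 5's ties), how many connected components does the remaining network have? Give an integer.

2

Without 5, the remaining ties split the others into: {1, 2, 3, 4, 6, 7, 8, 9, 11}; {10}.
That's 2 separate components.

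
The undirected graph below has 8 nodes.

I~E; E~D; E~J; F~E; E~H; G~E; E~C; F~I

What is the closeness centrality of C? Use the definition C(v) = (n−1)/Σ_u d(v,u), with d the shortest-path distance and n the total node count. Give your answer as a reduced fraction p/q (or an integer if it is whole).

7/13

Distances from C: D:2, E:1, F:2, G:2, H:2, I:2, J:2. Sum = 13.
n = 8, so closeness = 7/13.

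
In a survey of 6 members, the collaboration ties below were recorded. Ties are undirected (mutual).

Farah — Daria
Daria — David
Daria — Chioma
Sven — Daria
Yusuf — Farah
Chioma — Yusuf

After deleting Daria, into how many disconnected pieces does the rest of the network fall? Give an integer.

3

Without Daria, the remaining ties split the others into: {Sven}; {Chioma, Farah, Yusuf}; {David}.
That's 3 separate components.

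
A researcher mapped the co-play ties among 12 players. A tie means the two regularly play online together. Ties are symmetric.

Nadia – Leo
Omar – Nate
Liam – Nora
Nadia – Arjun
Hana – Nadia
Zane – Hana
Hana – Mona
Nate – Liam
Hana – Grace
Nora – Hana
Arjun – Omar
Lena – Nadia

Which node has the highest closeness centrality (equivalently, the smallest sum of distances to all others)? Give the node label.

Hana

Farness (sum of distances to all others) for each node — Arjun:25, Grace:29, Hana:19, Lena:30, Leo:30, Liam:29, Mona:29, Nadia:20, Nate:32, Nora:24, Omar:30, Zane:29.
The smallest farness is 19, for Hana, so Hana has the highest closeness.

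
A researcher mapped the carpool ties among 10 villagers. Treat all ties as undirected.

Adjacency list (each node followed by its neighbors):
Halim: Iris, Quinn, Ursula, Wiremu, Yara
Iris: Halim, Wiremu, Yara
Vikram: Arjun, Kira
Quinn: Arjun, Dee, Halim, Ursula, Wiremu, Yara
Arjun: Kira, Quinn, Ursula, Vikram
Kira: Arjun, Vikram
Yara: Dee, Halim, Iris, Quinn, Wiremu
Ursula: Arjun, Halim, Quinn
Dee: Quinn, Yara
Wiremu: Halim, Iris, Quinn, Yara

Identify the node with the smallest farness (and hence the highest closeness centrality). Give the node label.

Farness (sum of distances to all others) for each node — Arjun:15, Dee:18, Halim:15, Iris:20, Kira:22, Quinn:12, Ursula:15, Vikram:22, Wiremu:16, Yara:15.
The smallest farness is 12, for Quinn, so Quinn has the highest closeness.

Quinn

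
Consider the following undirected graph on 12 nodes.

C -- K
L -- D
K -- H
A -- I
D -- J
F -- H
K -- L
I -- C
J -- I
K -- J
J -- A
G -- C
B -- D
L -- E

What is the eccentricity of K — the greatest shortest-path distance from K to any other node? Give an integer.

Distances from K: A:2, B:3, C:1, D:2, E:2, F:2, G:2, H:1, I:2, J:1, L:1.
The largest is 3 (to B), so the eccentricity of K is 3.

3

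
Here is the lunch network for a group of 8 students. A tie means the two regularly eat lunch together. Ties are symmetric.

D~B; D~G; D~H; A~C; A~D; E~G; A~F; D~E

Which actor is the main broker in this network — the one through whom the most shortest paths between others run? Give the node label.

D

Unnormalized betweenness of each node: A:11, B:0, C:0, D:17, E:0, F:0, G:0, H:0.
D has the largest value, 17, making it the main broker — the node through which the most shortest paths run.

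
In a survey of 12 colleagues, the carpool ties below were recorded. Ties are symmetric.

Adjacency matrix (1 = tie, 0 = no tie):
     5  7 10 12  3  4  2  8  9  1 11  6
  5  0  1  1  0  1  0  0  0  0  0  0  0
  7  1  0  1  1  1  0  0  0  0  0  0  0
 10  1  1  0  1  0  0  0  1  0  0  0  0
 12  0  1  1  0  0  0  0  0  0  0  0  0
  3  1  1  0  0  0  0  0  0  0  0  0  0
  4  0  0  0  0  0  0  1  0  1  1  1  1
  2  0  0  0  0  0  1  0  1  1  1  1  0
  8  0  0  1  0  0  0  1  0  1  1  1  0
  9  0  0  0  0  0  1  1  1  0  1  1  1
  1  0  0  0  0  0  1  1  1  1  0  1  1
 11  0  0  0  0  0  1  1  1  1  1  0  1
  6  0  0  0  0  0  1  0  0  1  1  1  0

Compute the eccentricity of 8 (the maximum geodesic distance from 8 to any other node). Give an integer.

3

Distances from 8: 1:1, 2:1, 3:3, 4:2, 5:2, 6:2, 7:2, 9:1, 10:1, 11:1, 12:2.
The largest is 3 (to 3), so the eccentricity of 8 is 3.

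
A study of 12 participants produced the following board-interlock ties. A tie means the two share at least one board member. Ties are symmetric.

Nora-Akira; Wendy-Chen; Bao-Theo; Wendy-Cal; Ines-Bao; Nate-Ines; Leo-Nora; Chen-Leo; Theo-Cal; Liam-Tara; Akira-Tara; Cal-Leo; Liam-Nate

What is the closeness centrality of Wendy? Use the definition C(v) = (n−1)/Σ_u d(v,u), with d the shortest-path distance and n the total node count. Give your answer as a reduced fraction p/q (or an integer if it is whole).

11/36

Distances from Wendy: Akira:4, Bao:3, Cal:1, Chen:1, Ines:4, Leo:2, Liam:6, Nate:5, Nora:3, Tara:5, Theo:2. Sum = 36.
n = 12, so closeness = 11/36.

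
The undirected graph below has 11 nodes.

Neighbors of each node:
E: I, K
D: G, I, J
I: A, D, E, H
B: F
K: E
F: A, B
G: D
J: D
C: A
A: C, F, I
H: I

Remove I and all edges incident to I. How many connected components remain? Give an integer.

4

Without I, the remaining ties split the others into: {A, B, C, F}; {D, G, J}; {E, K}; {H}.
That's 4 separate components.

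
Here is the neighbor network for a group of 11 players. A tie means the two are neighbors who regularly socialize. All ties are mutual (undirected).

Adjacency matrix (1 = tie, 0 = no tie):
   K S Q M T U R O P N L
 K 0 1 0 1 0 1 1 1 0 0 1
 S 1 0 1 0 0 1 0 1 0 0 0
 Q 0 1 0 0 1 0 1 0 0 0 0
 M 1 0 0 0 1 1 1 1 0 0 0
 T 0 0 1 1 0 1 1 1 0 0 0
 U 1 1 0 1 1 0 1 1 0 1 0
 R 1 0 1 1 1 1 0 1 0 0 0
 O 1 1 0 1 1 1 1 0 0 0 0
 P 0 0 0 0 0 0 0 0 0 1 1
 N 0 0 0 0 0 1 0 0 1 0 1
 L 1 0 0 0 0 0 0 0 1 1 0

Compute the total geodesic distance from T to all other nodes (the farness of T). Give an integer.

Distances from T: K:2, L:3, M:1, N:2, O:1, P:3, Q:1, R:1, S:2, U:1.
Sum = 2 + 3 + 1 + 2 + 1 + 3 + 1 + 1 + 2 + 1 = 17.

17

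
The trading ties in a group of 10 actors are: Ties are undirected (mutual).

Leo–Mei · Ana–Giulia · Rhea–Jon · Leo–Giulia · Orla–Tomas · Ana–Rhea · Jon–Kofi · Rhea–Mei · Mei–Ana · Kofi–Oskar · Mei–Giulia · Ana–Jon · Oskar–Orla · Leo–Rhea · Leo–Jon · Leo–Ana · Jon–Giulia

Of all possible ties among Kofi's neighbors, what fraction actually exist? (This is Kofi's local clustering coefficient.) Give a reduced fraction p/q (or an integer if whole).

0

Kofi's neighbors: Jon and Oskar (k = 2).
Possible neighbor pairs: C(2,2) = 1. Edges among them: none → e = 0.
Clustering(Kofi) = 0/1.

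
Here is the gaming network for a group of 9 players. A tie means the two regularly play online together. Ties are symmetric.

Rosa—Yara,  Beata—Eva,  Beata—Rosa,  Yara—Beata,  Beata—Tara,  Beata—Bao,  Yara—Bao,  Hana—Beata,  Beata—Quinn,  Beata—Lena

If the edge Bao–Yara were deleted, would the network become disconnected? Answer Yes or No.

No

Even without that edge, Bao still reaches Yara via Bao – Beata – Yara, so the network stays connected. Not a bridge.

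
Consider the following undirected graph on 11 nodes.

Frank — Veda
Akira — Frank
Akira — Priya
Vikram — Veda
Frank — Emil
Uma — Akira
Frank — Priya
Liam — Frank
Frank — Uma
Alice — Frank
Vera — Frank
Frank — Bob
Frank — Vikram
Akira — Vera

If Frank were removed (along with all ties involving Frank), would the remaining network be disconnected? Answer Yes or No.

Yes

Removing Frank leaves {Bob} with no path to {Veda and Vikram}, so the network splits into 6 components. Frank is a cut vertex.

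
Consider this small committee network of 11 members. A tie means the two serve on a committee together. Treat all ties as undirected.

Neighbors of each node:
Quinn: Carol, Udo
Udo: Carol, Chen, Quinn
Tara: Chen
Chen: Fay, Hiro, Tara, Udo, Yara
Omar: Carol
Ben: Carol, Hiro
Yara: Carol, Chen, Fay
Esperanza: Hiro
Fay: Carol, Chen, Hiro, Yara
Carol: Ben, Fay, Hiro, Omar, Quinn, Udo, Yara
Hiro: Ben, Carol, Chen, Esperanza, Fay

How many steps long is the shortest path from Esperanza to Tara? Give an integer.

3

One shortest route is Esperanza – Hiro – Chen – Tara, which uses 3 edges, and at distance 2 from Esperanza we only reach {Ben, Carol, Chen, Fay}, which does not include Tara. So d(Esperanza,Tara) = 3.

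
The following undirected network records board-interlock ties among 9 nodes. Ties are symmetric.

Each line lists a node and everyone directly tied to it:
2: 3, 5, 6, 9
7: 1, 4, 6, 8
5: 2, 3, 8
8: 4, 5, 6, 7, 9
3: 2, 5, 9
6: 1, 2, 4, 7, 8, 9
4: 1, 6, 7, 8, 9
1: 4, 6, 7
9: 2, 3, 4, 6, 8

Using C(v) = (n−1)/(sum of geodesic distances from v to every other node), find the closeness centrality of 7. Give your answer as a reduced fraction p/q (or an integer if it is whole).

8/13

Distances from 7: 1:1, 2:2, 3:3, 4:1, 5:2, 6:1, 8:1, 9:2. Sum = 13.
n = 9, so closeness = 8/13.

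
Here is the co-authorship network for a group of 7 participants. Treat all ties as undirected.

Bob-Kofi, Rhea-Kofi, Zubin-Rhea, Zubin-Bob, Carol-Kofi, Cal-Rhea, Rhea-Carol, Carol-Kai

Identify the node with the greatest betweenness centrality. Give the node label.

Unnormalized betweenness of each node: Bob:1/2, Cal:0, Carol:5, Kai:0, Kofi:3, Rhea:15/2, Zubin:1.
Rhea has the largest value, 15/2, making it the main broker — the node through which the most shortest paths run.

Rhea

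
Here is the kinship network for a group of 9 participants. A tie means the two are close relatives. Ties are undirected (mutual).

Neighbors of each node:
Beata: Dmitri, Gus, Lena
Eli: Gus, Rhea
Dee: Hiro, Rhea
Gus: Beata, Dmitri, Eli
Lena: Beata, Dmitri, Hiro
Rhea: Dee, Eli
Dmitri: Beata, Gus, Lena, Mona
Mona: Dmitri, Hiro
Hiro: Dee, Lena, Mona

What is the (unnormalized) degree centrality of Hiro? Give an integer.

3

Hiro is directly tied to Dee, Lena, and Mona. That is 3 neighbors, so the degree of Hiro is 3.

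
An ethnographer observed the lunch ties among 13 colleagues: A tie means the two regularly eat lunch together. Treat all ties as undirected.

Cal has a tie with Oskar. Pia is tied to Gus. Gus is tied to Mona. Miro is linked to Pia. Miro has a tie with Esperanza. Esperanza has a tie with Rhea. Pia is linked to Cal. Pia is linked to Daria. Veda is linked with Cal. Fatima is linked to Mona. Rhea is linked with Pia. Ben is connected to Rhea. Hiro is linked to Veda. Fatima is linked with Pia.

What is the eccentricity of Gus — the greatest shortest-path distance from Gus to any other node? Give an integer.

Distances from Gus: Ben:3, Cal:2, Daria:2, Esperanza:3, Fatima:2, Hiro:4, Miro:2, Mona:1, Oskar:3, Pia:1, Rhea:2, Veda:3.
The largest is 4 (to Hiro), so the eccentricity of Gus is 4.

4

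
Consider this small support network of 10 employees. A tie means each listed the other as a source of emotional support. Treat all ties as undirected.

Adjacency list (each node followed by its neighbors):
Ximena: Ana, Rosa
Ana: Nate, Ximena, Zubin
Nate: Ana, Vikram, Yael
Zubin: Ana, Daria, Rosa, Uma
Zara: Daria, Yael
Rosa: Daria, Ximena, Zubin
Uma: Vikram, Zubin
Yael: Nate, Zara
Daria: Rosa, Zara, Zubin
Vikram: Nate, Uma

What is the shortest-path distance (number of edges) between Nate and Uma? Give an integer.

2

One shortest route is Nate – Vikram – Uma, which uses 2 edges, and Nate and Uma are not directly tied, so nothing shorter exists. So d(Nate,Uma) = 2.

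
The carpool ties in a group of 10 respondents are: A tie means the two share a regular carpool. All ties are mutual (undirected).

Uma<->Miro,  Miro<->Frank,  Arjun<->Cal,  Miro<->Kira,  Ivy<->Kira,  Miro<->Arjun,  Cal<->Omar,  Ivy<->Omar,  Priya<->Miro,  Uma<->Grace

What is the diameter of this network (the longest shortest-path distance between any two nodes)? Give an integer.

5

Eccentricity of each node (its greatest distance to any other): Arjun:3, Cal:4, Frank:4, Grace:5, Ivy:4, Kira:3, Miro:3, Omar:5, Priya:4, Uma:4.
The maximum eccentricity is 5, realized for instance by the pair Grace–Omar via Grace – Uma – Miro – Kira – Ivy – Omar. So the diameter is 5.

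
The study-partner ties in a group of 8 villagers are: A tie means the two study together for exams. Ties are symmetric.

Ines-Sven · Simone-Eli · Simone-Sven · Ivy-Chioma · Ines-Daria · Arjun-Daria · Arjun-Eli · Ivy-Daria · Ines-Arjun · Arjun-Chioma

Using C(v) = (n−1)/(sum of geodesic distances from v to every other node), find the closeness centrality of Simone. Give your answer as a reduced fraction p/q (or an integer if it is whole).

7/16

Distances from Simone: Arjun:2, Chioma:3, Daria:3, Eli:1, Ines:2, Ivy:4, Sven:1. Sum = 16.
n = 8, so closeness = 7/16.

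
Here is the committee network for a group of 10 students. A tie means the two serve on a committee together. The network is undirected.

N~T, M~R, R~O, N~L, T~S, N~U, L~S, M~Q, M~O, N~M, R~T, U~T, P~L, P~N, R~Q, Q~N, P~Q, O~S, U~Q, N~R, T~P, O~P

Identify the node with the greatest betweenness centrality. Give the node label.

N

Unnormalized betweenness of each node: L:19/18, M:1, N:62/9, O:11/4, P:13/4, Q:25/12, R:83/36, S:23/18, T:145/36, U:13/36.
N has the largest value, 62/9, making it the main broker — the node through which the most shortest paths run.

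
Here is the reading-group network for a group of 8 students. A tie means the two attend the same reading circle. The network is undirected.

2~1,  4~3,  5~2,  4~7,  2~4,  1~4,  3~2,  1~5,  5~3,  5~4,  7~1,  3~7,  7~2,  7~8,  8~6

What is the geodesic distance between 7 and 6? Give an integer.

2

One shortest route is 7 – 8 – 6, which uses 2 edges, and 7 and 6 are not directly tied, so nothing shorter exists. So d(7,6) = 2.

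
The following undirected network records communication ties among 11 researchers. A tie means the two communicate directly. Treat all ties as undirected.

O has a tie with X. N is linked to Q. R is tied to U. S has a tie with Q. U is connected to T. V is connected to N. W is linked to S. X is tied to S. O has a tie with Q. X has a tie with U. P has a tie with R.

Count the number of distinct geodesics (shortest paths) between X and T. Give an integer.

1

The shortest distance is 2, and the only length-2 path is X–U–T. So there is exactly 1 shortest path.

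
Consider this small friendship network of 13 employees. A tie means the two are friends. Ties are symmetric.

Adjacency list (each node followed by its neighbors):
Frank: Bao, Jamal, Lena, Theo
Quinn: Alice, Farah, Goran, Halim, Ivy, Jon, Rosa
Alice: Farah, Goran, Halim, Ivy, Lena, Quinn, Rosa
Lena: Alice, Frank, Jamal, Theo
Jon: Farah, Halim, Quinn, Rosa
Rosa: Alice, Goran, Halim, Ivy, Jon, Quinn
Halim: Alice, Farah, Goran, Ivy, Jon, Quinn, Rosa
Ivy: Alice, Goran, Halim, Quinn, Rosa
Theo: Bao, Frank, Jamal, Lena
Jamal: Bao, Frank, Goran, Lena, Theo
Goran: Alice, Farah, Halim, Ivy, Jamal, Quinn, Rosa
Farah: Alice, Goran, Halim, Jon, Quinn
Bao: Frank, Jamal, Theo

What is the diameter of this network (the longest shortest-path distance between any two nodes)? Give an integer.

Eccentricity of each node (its greatest distance to any other): Alice:3, Bao:4, Farah:3, Frank:4, Goran:2, Halim:3, Ivy:3, Jamal:3, Jon:4, Lena:3, Quinn:3, Rosa:3, Theo:4.
The maximum eccentricity is 4, realized for instance by the pair Bao–Jon via Bao – Jamal – Goran – Farah – Jon. So the diameter is 4.

4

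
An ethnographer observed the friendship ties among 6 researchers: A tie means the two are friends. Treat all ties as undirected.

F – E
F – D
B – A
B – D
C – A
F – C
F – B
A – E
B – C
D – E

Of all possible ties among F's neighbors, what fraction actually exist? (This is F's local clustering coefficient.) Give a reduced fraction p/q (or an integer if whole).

1/2

F's neighbors: B, C, D, and E (k = 4).
Possible neighbor pairs: C(4,2) = 6. Edges among them: B–C, B–D, D–E → e = 3.
Clustering(F) = 3/6 = 1/2.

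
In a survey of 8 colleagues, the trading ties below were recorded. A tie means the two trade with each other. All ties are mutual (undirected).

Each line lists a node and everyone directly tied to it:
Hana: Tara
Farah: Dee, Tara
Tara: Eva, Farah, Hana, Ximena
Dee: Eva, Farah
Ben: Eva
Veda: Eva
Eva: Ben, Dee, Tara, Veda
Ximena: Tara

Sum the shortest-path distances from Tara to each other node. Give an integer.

Distances from Tara: Ben:2, Dee:2, Eva:1, Farah:1, Hana:1, Veda:2, Ximena:1.
Sum = 2 + 2 + 1 + 1 + 1 + 2 + 1 = 10.

10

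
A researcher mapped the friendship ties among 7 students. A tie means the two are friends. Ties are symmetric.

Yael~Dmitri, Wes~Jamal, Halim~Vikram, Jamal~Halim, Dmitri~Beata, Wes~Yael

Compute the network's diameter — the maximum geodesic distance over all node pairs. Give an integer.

Eccentricity of each node (its greatest distance to any other): Beata:6, Dmitri:5, Halim:5, Jamal:4, Vikram:6, Wes:3, Yael:4.
The maximum eccentricity is 6, realized for instance by the pair Vikram–Beata via Vikram – Halim – Jamal – Wes – Yael – Dmitri – Beata. So the diameter is 6.

6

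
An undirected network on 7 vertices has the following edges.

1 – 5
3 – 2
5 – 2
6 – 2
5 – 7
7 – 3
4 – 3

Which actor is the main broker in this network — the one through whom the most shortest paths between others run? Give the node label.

Unnormalized betweenness of each node: 1:0, 2:7, 3:6, 4:0, 5:6, 6:0, 7:2.
2 has the largest value, 7, making it the main broker — the node through which the most shortest paths run.

2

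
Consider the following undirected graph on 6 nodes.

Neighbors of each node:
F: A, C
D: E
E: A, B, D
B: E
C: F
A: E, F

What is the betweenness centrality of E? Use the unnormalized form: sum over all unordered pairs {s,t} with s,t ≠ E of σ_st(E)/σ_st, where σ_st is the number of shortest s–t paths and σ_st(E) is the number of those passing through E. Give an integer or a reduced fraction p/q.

7

Pairs whose geodesics pass through E — D–B: 1; D–A: 1; D–F: 1; D–C: 1; B–A: 1; B–F: 1; B–C: 1.
All other pairs contribute 0.
Summing the contributions gives betweenness(E) = 7.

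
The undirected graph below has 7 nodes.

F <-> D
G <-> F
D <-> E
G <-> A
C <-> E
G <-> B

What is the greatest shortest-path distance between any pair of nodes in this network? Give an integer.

Eccentricity of each node (its greatest distance to any other): A:5, B:5, C:5, D:3, E:4, F:3, G:4.
The maximum eccentricity is 5, realized for instance by the pair B–C via B – G – F – D – E – C. So the diameter is 5.

5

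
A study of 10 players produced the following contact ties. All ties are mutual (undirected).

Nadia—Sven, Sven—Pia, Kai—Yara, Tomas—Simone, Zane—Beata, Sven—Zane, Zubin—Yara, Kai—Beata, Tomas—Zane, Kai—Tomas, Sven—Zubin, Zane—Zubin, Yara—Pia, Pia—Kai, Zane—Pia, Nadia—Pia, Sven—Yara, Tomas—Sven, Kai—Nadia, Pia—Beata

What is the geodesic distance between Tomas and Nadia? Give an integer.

One shortest route is Tomas – Kai – Nadia, which uses 2 edges, and Tomas and Nadia are not directly tied, so nothing shorter exists. So d(Tomas,Nadia) = 2.

2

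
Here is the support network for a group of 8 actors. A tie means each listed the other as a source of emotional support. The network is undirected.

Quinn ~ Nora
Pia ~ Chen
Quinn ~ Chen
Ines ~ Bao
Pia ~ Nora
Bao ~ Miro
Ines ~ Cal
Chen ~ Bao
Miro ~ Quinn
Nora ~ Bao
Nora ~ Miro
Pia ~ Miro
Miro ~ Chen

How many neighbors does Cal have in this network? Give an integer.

1

Cal is directly tied to Ines. That is 1 neighbor, so the degree of Cal is 1.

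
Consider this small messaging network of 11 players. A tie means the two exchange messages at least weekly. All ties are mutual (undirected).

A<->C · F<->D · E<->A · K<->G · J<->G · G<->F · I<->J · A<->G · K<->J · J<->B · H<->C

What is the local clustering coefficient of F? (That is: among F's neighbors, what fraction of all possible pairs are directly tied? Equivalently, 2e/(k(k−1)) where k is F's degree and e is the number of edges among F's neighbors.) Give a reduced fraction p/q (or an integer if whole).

0

F's neighbors: D and G (k = 2).
Possible neighbor pairs: C(2,2) = 1. Edges among them: none → e = 0.
Clustering(F) = 0/1.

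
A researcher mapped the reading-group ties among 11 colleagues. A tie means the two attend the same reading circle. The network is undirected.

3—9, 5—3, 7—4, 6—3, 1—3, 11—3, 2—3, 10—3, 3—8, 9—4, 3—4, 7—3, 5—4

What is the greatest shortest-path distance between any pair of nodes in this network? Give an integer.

2

Eccentricity of each node (its greatest distance to any other): 1:2, 2:2, 3:1, 4:2, 5:2, 6:2, 7:2, 8:2, 9:2, 10:2, 11:2.
The maximum eccentricity is 2, realized for instance by the pair 6–4 via 6 – 3 – 4. So the diameter is 2.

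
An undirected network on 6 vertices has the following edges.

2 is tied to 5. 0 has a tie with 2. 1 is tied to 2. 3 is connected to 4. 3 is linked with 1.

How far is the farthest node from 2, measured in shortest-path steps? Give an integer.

3

Distances from 2: 0:1, 1:1, 3:2, 4:3, 5:1.
The largest is 3 (to 4), so the eccentricity of 2 is 3.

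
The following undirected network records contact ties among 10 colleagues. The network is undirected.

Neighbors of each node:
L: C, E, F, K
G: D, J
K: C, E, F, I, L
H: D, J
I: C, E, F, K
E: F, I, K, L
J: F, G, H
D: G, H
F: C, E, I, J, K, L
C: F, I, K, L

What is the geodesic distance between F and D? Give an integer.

3

One shortest route is F – J – G – D, which uses 3 edges, and at distance 2 from F we only reach {G, H}, which does not include D. So d(F,D) = 3.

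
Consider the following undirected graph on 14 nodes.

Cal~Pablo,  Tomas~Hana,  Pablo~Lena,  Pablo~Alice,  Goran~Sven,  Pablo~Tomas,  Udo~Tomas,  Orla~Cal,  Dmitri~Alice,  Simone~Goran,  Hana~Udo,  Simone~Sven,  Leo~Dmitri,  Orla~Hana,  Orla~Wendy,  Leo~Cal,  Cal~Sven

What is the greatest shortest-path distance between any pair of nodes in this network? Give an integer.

5

Eccentricity of each node (its greatest distance to any other): Alice:4, Cal:3, Dmitri:4, Goran:5, Hana:4, Lena:4, Leo:4, Orla:3, Pablo:3, Simone:5, Sven:4, Tomas:4, Udo:5, Wendy:4.
The maximum eccentricity is 5, realized for instance by the pair Simone–Udo via Simone – Sven – Cal – Pablo – Tomas – Udo. So the diameter is 5.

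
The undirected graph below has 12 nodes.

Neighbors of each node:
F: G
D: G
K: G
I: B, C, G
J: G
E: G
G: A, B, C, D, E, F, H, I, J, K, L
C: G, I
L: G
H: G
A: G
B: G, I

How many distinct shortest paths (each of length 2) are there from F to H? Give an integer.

The shortest distance is 2, and the only length-2 path is F–G–H. So there is exactly 1 shortest path.

1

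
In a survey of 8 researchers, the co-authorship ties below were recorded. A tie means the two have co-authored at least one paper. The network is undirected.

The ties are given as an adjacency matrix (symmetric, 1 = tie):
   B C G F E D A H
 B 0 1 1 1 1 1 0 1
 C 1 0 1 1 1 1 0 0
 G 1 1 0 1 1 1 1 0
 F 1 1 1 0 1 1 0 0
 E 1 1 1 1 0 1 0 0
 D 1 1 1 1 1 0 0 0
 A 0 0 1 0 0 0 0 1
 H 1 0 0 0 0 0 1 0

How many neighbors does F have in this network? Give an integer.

5

F is directly tied to B, C, D, E, and G. That is 5 neighbors, so the degree of F is 5.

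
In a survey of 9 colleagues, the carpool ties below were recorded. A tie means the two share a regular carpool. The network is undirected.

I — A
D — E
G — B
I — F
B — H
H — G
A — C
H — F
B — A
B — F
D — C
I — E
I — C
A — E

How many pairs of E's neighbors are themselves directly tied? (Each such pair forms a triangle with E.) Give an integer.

E's neighbors: A, D, and I.
Neighbor pairs that are themselves tied: E–A–I. Each forms one triangle with E, for 1 in total.

1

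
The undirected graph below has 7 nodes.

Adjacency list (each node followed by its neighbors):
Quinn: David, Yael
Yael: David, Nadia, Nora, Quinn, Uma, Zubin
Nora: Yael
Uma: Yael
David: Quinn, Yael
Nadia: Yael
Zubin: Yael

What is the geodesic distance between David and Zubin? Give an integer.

2

One shortest route is David – Yael – Zubin, which uses 2 edges, and David and Zubin are not directly tied, so nothing shorter exists. So d(David,Zubin) = 2.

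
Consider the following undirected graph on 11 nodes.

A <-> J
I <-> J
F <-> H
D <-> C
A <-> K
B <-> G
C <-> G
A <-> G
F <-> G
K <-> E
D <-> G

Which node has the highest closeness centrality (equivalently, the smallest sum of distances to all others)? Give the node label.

Farness (sum of distances to all others) for each node — A:18, B:26, C:25, D:25, E:34, F:24, G:17, H:33, I:34, J:25, K:25.
The smallest farness is 17, for G, so G has the highest closeness.

G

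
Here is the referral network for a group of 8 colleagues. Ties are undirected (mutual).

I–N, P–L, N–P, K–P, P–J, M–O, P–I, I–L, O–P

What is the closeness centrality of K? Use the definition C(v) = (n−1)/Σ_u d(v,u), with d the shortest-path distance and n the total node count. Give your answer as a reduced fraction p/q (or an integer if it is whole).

Distances from K: I:2, J:2, L:2, M:3, N:2, O:2, P:1. Sum = 14.
n = 8, so closeness = 7/14 = 1/2.

1/2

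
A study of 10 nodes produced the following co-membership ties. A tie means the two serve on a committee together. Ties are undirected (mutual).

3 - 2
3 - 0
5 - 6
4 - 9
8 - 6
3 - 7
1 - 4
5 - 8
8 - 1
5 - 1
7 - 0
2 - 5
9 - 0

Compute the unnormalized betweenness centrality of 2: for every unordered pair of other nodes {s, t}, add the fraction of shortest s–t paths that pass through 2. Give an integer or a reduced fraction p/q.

10

Pairs whose geodesics pass through 2 — 1–3: 1; 1–7: 1/2; 8–3: 1; 8–7: 1; 8–0: 1/2; 6–3: 1; 6–7: 1; 6–0: 1; 5–3: 1; 5–7: 1; 5–0: 1.
All other pairs contribute 0.
Summing the contributions gives betweenness(2) = 10.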